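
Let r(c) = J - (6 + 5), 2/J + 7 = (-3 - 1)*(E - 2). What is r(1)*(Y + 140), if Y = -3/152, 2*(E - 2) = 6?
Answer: -4489447/2888 ≈ -1554.5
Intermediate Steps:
E = 5 (E = 2 + (1/2)*6 = 2 + 3 = 5)
J = -2/19 (J = 2/(-7 + (-3 - 1)*(5 - 2)) = 2/(-7 - 4*3) = 2/(-7 - 12) = 2/(-19) = 2*(-1/19) = -2/19 ≈ -0.10526)
Y = -3/152 (Y = -3*1/152 = -3/152 ≈ -0.019737)
r(c) = -211/19 (r(c) = -2/19 - (6 + 5) = -2/19 - 1*11 = -2/19 - 11 = -211/19)
r(1)*(Y + 140) = -211*(-3/152 + 140)/19 = -211/19*21277/152 = -4489447/2888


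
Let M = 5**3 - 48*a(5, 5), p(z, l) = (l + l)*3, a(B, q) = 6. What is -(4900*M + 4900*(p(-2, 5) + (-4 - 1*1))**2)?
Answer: -2263800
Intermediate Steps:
p(z, l) = 6*l (p(z, l) = (2*l)*3 = 6*l)
M = -163 (M = 5**3 - 48*6 = 125 - 288 = -163)
-(4900*M + 4900*(p(-2, 5) + (-4 - 1*1))**2) = -(-798700 + 4900*(6*5 + (-4 - 1*1))**2) = -(-798700 + 4900*(30 + (-4 - 1))**2) = -(-798700 + 4900*(30 - 5)**2) = -4900/(1/(25**2 - 163)) = -4900/(1/(625 - 163)) = -4900/(1/462) = -4900/1/462 = -4900*462 = -2263800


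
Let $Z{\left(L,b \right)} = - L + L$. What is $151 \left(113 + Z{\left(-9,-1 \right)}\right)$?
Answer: $17063$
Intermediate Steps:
$Z{\left(L,b \right)} = 0$
$151 \left(113 + Z{\left(-9,-1 \right)}\right) = 151 \left(113 + 0\right) = 151 \cdot 113 = 17063$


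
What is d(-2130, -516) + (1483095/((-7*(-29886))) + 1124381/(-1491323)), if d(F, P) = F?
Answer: -220852455204419/103995918082 ≈ -2123.7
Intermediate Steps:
d(-2130, -516) + (1483095/((-7*(-29886))) + 1124381/(-1491323)) = -2130 + (1483095/((-7*(-29886))) + 1124381/(-1491323)) = -2130 + (1483095/209202 + 1124381*(-1/1491323)) = -2130 + (1483095*(1/209202) - 1124381/1491323) = -2130 + (494365/69734 - 1124381/1491323) = -2130 + 658850310241/103995918082 = -220852455204419/103995918082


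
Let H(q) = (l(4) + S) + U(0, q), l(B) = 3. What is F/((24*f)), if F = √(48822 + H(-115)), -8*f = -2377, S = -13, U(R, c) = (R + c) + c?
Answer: √5398/2377 ≈ 0.030909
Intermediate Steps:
U(R, c) = R + 2*c
f = 2377/8 (f = -⅛*(-2377) = 2377/8 ≈ 297.13)
H(q) = -10 + 2*q (H(q) = (3 - 13) + (0 + 2*q) = -10 + 2*q)
F = 3*√5398 (F = √(48822 + (-10 + 2*(-115))) = √(48822 + (-10 - 230)) = √(48822 - 240) = √48582 = 3*√5398 ≈ 220.41)
F/((24*f)) = (3*√5398)/((24*(2377/8))) = (3*√5398)/7131 = (3*√5398)*(1/7131) = √5398/2377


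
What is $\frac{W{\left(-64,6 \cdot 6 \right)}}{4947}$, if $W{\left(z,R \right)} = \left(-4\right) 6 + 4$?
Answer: $- \frac{20}{4947} \approx -0.0040429$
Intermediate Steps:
$W{\left(z,R \right)} = -20$ ($W{\left(z,R \right)} = -24 + 4 = -20$)
$\frac{W{\left(-64,6 \cdot 6 \right)}}{4947} = - \frac{20}{4947}$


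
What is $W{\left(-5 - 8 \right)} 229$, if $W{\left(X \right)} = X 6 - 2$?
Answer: $-18320$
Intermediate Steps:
$W{\left(X \right)} = -2 + 6 X$ ($W{\left(X \right)} = 6 X - 2 = -2 + 6 X$)
$W{\left(-5 - 8 \right)} 229 = \left(-2 + 6 \left(-5 - 8\right)\right) 229 = \left(-2 + 6 \left(-13\right)\right) 229 = \left(-2 - 78\right) 229 = \left(-80\right) 229 = -18320$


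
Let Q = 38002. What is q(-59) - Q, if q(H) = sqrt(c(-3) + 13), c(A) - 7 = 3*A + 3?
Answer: -38002 + sqrt(14) ≈ -37998.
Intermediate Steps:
c(A) = 10 + 3*A (c(A) = 7 + (3*A + 3) = 7 + (3 + 3*A) = 10 + 3*A)
q(H) = sqrt(14) (q(H) = sqrt((10 + 3*(-3)) + 13) = sqrt((10 - 9) + 13) = sqrt(1 + 13) = sqrt(14))
q(-59) - Q = sqrt(14) - 1*38002 = sqrt(14) - 38002 = -38002 + sqrt(14)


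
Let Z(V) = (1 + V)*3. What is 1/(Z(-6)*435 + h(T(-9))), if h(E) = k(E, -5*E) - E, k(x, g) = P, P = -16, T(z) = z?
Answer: -1/6532 ≈ -0.00015309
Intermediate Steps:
Z(V) = 3 + 3*V
k(x, g) = -16
h(E) = -16 - E
1/(Z(-6)*435 + h(T(-9))) = 1/((3 + 3*(-6))*435 + (-16 - 1*(-9))) = 1/((3 - 18)*435 + (-16 + 9)) = 1/(-15*435 - 7) = 1/(-6525 - 7) = 1/(-6532) = -1/6532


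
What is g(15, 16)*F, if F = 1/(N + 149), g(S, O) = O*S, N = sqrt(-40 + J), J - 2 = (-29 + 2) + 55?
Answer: 35760/22211 - 240*I*sqrt(10)/22211 ≈ 1.61 - 0.03417*I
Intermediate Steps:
J = 30 (J = 2 + ((-29 + 2) + 55) = 2 + (-27 + 55) = 2 + 28 = 30)
N = I*sqrt(10) (N = sqrt(-40 + 30) = sqrt(-10) = I*sqrt(10) ≈ 3.1623*I)
F = 1/(149 + I*sqrt(10)) (F = 1/(I*sqrt(10) + 149) = 1/(149 + I*sqrt(10)) ≈ 0.0067084 - 0.00014237*I)
g(15, 16)*F = (16*15)*(149/22211 - I*sqrt(10)/22211) = 240*(149/22211 - I*sqrt(10)/22211) = 35760/22211 - 240*I*sqrt(10)/22211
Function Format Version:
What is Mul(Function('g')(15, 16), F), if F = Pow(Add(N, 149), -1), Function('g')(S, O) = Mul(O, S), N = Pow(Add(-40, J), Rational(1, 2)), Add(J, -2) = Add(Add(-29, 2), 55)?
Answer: Add(Rational(35760, 22211), Mul(Rational(-240, 22211), I, Pow(10, Rational(1, 2)))) ≈ Add(1.6100, Mul(-0.034170, I))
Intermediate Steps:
J = 30 (J = Add(2, Add(Add(-29, 2), 55)) = Add(2, Add(-27, 55)) = Add(2, 28) = 30)
N = Mul(I, Pow(10, Rational(1, 2))) (N = Pow(Add(-40, 30), Rational(1, 2)) = Pow(-10, Rational(1, 2)) = Mul(I, Pow(10, Rational(1, 2))) ≈ Mul(3.1623, I))
F = Pow(Add(149, Mul(I, Pow(10, Rational(1, 2)))), -1) (F = Pow(Add(Mul(I, Pow(10, Rational(1, 2))), 149), -1) = Pow(Add(149, Mul(I, Pow(10, Rational(1, 2)))), -1) ≈ Add(0.0067084, Mul(-0.00014237, I)))
Mul(Function('g')(15, 16), F) = Mul(Mul(16, 15), Add(Rational(149, 22211), Mul(Rational(-1, 22211), I, Pow(10, Rational(1, 2))))) = Mul(240, Add(Rational(149, 22211), Mul(Rational(-1, 22211), I, Pow(10, Rational(1, 2))))) = Add(Rational(35760, 22211), Mul(Rational(-240, 22211), I, Pow(10, Rational(1, 2))))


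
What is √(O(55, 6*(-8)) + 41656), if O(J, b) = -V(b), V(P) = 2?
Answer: √41654 ≈ 204.09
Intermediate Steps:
O(J, b) = -2 (O(J, b) = -1*2 = -2)
√(O(55, 6*(-8)) + 41656) = √(-2 + 41656) = √41654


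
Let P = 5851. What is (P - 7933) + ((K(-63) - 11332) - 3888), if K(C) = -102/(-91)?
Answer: -1574380/91 ≈ -17301.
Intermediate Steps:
K(C) = 102/91 (K(C) = -102*(-1/91) = 102/91)
(P - 7933) + ((K(-63) - 11332) - 3888) = (5851 - 7933) + ((102/91 - 11332) - 3888) = -2082 + (-1031110/91 - 3888) = -2082 - 1384918/91 = -1574380/91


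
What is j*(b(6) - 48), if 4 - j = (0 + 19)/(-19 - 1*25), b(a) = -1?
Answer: -9555/44 ≈ -217.16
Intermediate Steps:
j = 195/44 (j = 4 - (0 + 19)/(-19 - 1*25) = 4 - 19/(-19 - 25) = 4 - 19/(-44) = 4 - 19*(-1)/44 = 4 - 1*(-19/44) = 4 + 19/44 = 195/44 ≈ 4.4318)
j*(b(6) - 48) = 195*(-1 - 48)/44 = (195/44)*(-49) = -9555/44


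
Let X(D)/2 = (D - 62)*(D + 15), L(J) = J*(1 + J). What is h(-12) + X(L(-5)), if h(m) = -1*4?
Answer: -2944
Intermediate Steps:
h(m) = -4
X(D) = 2*(-62 + D)*(15 + D) (X(D) = 2*((D - 62)*(D + 15)) = 2*((-62 + D)*(15 + D)) = 2*(-62 + D)*(15 + D))
h(-12) + X(L(-5)) = -4 + (-1860 - (-470)*(1 - 5) + 2*(-5*(1 - 5))**2) = -4 + (-1860 - (-470)*(-4) + 2*(-5*(-4))**2) = -4 + (-1860 - 94*20 + 2*20**2) = -4 + (-1860 - 1880 + 2*400) = -4 + (-1860 - 1880 + 800) = -4 - 2940 = -2944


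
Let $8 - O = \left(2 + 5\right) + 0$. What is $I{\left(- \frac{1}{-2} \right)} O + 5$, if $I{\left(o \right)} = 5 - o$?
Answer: $\frac{19}{2} \approx 9.5$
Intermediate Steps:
$O = 1$ ($O = 8 - \left(\left(2 + 5\right) + 0\right) = 8 - \left(7 + 0\right) = 8 - 7 = 1$)
$I{\left(- \frac{1}{-2} \right)} O + 5 = \left(5 - - \frac{1}{-2}\right) 1 + 5 = \left(5 - \left(-1\right) \left(- \frac{1}{2}\right)\right) 1 + 5 = \left(5 - \frac{1}{2}\right) 1 + 5 = \frac{9}{2} \cdot 1 + 5 = \frac{9}{2} + 5 = \frac{19}{2}$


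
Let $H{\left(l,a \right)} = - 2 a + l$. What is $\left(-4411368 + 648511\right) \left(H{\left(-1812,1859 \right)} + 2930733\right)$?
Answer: $-11007120584971$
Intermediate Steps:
$H{\left(l,a \right)} = l - 2 a$
$\left(-4411368 + 648511\right) \left(H{\left(-1812,1859 \right)} + 2930733\right) = \left(-4411368 + 648511\right) \left(\left(-1812 - 3718\right) + 2930733\right) = - 3762857 \left(\left(-1812 - 3718\right) + 2930733\right) = - 3762857 \left(-5530 + 2930733\right) = \left(-3762857\right) 2925203 = -11007120584971$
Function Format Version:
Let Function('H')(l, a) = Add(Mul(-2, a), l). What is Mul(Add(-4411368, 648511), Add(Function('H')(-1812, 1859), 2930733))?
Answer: -11007120584971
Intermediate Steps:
Function('H')(l, a) = Add(l, Mul(-2, a))
Mul(Add(-4411368, 648511), Add(Function('H')(-1812, 1859), 2930733)) = Mul(Add(-4411368, 648511), Add(Add(-1812, Mul(-2, 1859)), 2930733)) = Mul(-3762857, Add(Add(-1812, -3718), 2930733)) = Mul(-3762857, Add(-5530, 2930733)) = Mul(-3762857, 2925203) = -11007120584971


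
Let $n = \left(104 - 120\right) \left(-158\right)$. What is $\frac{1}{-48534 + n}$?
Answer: $- \frac{1}{46006} \approx -2.1736 \cdot 10^{-5}$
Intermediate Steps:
$n = 2528$ ($n = \left(-16\right) \left(-158\right) = 2528$)
$\frac{1}{-48534 + n} = \frac{1}{-48534 + 2528} = \frac{1}{-46006} = - \frac{1}{46006}$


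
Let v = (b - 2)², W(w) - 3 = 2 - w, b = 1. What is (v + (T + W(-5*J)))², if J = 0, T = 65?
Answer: 5041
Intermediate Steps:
W(w) = 5 - w (W(w) = 3 + (2 - w) = 5 - w)
v = 1 (v = (1 - 2)² = (-1)² = 1)
(v + (T + W(-5*J)))² = (1 + (65 + (5 - (-5)*0)))² = (1 + (65 + (5 - 1*0)))² = (1 + (65 + (5 + 0)))² = (1 + (65 + 5))² = (1 + 70)² = 71² = 5041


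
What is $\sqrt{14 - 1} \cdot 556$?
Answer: $556 \sqrt{13} \approx 2004.7$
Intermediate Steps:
$\sqrt{14 - 1} \cdot 556 = \sqrt{13} \cdot 556 = 556 \sqrt{13}$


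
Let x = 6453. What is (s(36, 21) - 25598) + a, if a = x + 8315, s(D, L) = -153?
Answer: -10983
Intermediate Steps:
a = 14768 (a = 6453 + 8315 = 14768)
(s(36, 21) - 25598) + a = (-153 - 25598) + 14768 = -25751 + 14768 = -10983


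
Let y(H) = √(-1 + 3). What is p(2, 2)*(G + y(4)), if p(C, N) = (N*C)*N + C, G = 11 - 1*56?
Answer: -450 + 10*√2 ≈ -435.86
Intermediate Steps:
G = -45 (G = 11 - 56 = -45)
y(H) = √2
p(C, N) = C + C*N² (p(C, N) = (C*N)*N + C = C*N² + C = C + C*N²)
p(2, 2)*(G + y(4)) = (2*(1 + 2²))*(-45 + √2) = (2*(1 + 4))*(-45 + √2) = (2*5)*(-45 + √2) = 10*(-45 + √2) = -450 + 10*√2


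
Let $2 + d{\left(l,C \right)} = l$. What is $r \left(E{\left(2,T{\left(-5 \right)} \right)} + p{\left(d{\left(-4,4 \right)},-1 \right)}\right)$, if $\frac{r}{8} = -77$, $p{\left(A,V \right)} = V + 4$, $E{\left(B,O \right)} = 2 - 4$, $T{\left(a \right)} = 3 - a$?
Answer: $-616$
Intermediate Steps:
$d{\left(l,C \right)} = -2 + l$
$E{\left(B,O \right)} = -2$ ($E{\left(B,O \right)} = 2 - 4 = -2$)
$p{\left(A,V \right)} = 4 + V$
$r = -616$ ($r = 8 \left(-77\right) = -616$)
$r \left(E{\left(2,T{\left(-5 \right)} \right)} + p{\left(d{\left(-4,4 \right)},-1 \right)}\right) = - 616 \left(-2 + \left(4 - 1\right)\right) = - 616 \left(-2 + 3\right) = \left(-616\right) 1 = -616$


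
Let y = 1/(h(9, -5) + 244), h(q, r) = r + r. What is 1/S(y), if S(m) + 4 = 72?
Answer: 1/68 ≈ 0.014706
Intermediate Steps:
h(q, r) = 2*r
y = 1/234 (y = 1/(2*(-5) + 244) = 1/(-10 + 244) = 1/234 ≈ 0.0042735)
S(m) = 68 (S(m) = -4 + 72 = 68)
1/S(y) = 1/68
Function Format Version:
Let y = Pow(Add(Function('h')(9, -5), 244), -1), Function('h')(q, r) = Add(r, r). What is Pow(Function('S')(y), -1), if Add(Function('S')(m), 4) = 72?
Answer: Rational(1, 68) ≈ 0.014706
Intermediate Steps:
Function('h')(q, r) = Mul(2, r)
y = Rational(1, 234) (y = Pow(Add(Mul(2, -5), 244), -1) = Pow(Add(-10, 244), -1) = Pow(234, -1) = Rational(1, 234) ≈ 0.0042735)
Function('S')(m) = 68 (Function('S')(m) = Add(-4, 72) = 68)
Pow(Function('S')(y), -1) = Pow(68, -1) = Rational(1, 68)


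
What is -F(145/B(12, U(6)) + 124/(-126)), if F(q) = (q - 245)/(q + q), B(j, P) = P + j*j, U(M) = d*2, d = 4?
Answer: -2346409/578 ≈ -4059.5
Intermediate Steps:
U(M) = 8 (U(M) = 4*2 = 8)
B(j, P) = P + j²
F(q) = (-245 + q)/(2*q) (F(q) = (-245 + q)/((2*q)) = (-245 + q)*(1/(2*q)) = (-245 + q)/(2*q))
-F(145/B(12, U(6)) + 124/(-126)) = -(-245 + (145/(8 + 12²) + 124/(-126)))/(2*(145/(8 + 12²) + 124/(-126))) = -(-245 + (145/(8 + 144) + 124*(-1/126)))/(2*(145/(8 + 144) + 124*(-1/126))) = -(-245 + (145/152 - 62/63))/(2*(145/152 - 62/63)) = -(-245 - 289/9576)/(2*(-289/9576)) = -(-9576)*(-2346409)/(2*289*9576) = -1*2346409/578 = -2346409/578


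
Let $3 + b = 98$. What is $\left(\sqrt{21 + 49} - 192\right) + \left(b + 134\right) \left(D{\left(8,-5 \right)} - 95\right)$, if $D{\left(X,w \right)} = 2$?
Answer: $-21489 + \sqrt{70} \approx -21481.0$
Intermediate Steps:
$b = 95$ ($b = -3 + 98 = 95$)
$\left(\sqrt{21 + 49} - 192\right) + \left(b + 134\right) \left(D{\left(8,-5 \right)} - 95\right) = \left(\sqrt{21 + 49} - 192\right) + \left(95 + 134\right) \left(2 - 95\right) = \left(\sqrt{70} - 192\right) + 229 \left(-93\right) = \left(-192 + \sqrt{70}\right) - 21297 = -21489 + \sqrt{70}$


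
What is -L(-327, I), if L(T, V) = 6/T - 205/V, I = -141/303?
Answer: -2256751/5123 ≈ -440.51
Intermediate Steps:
I = -47/101 (I = -141*1/303 = -47/101 ≈ -0.46535)
L(T, V) = -205/V + 6/T
-L(-327, I) = -(-205/(-47/101) + 6/(-327)) = -(-205*(-101/47) + 6*(-1/327)) = -(20705/47 - 2/109) = -1*2256751/5123 = -2256751/5123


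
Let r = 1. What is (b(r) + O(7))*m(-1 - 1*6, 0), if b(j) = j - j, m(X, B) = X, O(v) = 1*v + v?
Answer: -98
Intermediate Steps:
O(v) = 2*v (O(v) = v + v = 2*v)
b(j) = 0
(b(r) + O(7))*m(-1 - 1*6, 0) = (0 + 2*7)*(-1 - 1*6) = (0 + 14)*(-1 - 6) = 14*(-7) = -98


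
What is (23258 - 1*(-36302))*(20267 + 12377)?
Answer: 1944276640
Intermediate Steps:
(23258 - 1*(-36302))*(20267 + 12377) = (23258 + 36302)*32644 = 59560*32644 = 1944276640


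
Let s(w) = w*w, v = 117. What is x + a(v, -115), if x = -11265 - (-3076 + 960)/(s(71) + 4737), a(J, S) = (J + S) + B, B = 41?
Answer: -54863300/4889 ≈ -11222.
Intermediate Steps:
a(J, S) = 41 + J + S (a(J, S) = (J + S) + 41 = 41 + J + S)
s(w) = w²
x = -55073527/4889 (x = -11265 - (-3076 + 960)/(71² + 4737) = -11265 - (-2116)/(5041 + 4737) = -11265 - (-2116)/9778 = -11265 - 1*(-1058/4889) = -11265 + 1058/4889 = -55073527/4889 ≈ -11265.)
x + a(v, -115) = -55073527/4889 + (41 + 117 - 115) = -55073527/4889 + 43 = -54863300/4889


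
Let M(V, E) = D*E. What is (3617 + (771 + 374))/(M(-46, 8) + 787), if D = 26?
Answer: 4762/995 ≈ 4.7859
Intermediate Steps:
M(V, E) = 26*E
(3617 + (771 + 374))/(M(-46, 8) + 787) = (3617 + (771 + 374))/(26*8 + 787) = (3617 + 1145)/(208 + 787) = 4762/995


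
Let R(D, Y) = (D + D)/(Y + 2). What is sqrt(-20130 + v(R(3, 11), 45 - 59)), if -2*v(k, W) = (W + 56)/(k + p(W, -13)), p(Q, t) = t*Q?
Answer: I*sqrt(28314939369)/1186 ≈ 141.88*I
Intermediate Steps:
p(Q, t) = Q*t
R(D, Y) = 2*D/(2 + Y) (R(D, Y) = (2*D)/(2 + Y) = 2*D/(2 + Y))
v(k, W) = -(56 + W)/(2*(k - 13*W)) (v(k, W) = -(W + 56)/(2*(k + W*(-13))) = -(56 + W)/(2*(k - 13*W)))
sqrt(-20130 + v(R(3, 11), 45 - 59)) = sqrt(-20130 + (-56 - (45 - 59))/(2*(2*3/(2 + 11) - 13*(45 - 59)))) = sqrt(-20130 + (-56 - 1*(-14))/(2*(2*3/13 - 13*(-14)))) = sqrt(-20130 + (-56 + 14)/(2*(2*3*(1/13) + 182))) = sqrt(-20130 + (1/2)*(-42)/(6/13 + 182)) = sqrt(-20130 + (1/2)*(-42)/(2372/13)) = sqrt(-20130 + (1/2)*(13/2372)*(-42)) = sqrt(-20130 - 273/2372) = sqrt(-47748633/2372) = I*sqrt(28314939369)/1186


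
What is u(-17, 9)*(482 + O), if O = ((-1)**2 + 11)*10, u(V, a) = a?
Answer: 5418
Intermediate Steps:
O = 120 (O = (1 + 11)*10 = 12*10 = 120)
u(-17, 9)*(482 + O) = 9*(482 + 120) = 9*602 = 5418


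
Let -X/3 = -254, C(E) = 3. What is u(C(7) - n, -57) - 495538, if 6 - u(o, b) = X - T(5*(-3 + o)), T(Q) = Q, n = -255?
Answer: -495019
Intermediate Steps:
X = 762 (X = -3*(-254) = 762)
u(o, b) = -771 + 5*o (u(o, b) = 6 - (762 - 5*(-3 + o)) = 6 - (762 - (-15 + 5*o)) = 6 - (762 + (15 - 5*o)) = 6 - (777 - 5*o) = 6 + (-777 + 5*o) = -771 + 5*o)
u(C(7) - n, -57) - 495538 = (-771 + 5*(3 - 1*(-255))) - 495538 = (-771 + 5*(3 + 255)) - 495538 = (-771 + 5*258) - 495538 = (-771 + 1290) - 495538 = 519 - 495538 = -495019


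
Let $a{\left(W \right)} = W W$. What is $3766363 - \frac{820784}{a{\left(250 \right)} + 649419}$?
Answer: $\frac{2681344559813}{711919} \approx 3.7664 \cdot 10^{6}$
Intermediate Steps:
$a{\left(W \right)} = W^{2}$
$3766363 - \frac{820784}{a{\left(250 \right)} + 649419} = 3766363 - \frac{820784}{250^{2} + 649419} = 3766363 - \frac{820784}{62500 + 649419} = 3766363 - \frac{820784}{711919} = \frac{2681344559813}{711919}$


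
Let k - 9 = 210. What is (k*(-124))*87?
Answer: -2362572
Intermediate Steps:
k = 219 (k = 9 + 210 = 219)
(k*(-124))*87 = (219*(-124))*87 = -27156*87 = -2362572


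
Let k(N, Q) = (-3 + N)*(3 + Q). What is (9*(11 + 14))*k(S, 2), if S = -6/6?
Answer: -4500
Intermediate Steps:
S = -1 (S = -6*1/6 = -1)
(9*(11 + 14))*k(S, 2) = (9*(11 + 14))*(-9 - 3*2 + 3*(-1) - 1*2) = (9*25)*(-9 - 6 - 3 - 2) = 225*(-20) = -4500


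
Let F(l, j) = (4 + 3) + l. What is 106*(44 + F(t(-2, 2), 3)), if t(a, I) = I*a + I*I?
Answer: 5406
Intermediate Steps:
t(a, I) = I**2 + I*a (t(a, I) = I*a + I**2 = I**2 + I*a)
F(l, j) = 7 + l
106*(44 + F(t(-2, 2), 3)) = 106*(44 + (7 + 2*(2 - 2))) = 106*(44 + (7 + 2*0)) = 106*(44 + (7 + 0)) = 106*(44 + 7) = 106*51 = 5406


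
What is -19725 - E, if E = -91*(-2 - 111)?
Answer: -30008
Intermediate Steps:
E = 10283 (E = -91*(-113) = 10283)
-19725 - E = -19725 - 1*10283 = -19725 - 10283 = -30008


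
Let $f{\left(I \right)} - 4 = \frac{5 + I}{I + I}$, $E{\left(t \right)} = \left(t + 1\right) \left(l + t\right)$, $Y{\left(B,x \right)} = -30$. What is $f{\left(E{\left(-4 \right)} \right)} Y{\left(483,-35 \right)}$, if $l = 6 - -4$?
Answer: $- \frac{785}{6} \approx -130.83$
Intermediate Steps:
$l = 10$ ($l = 6 + 4 = 10$)
$E{\left(t \right)} = \left(1 + t\right) \left(10 + t\right)$ ($E{\left(t \right)} = \left(t + 1\right) \left(10 + t\right) = \left(1 + t\right) \left(10 + t\right)$)
$f{\left(I \right)} = 4 + \frac{5 + I}{2 I}$ ($f{\left(I \right)} = 4 + \frac{5 + I}{I + I} = 4 + \frac{5 + I}{2 I}$)
$f{\left(E{\left(-4 \right)} \right)} Y{\left(483,-35 \right)} = \frac{5 + 9 \left(10 + \left(-4\right)^{2} + 11 \left(-4\right)\right)}{2 \left(10 + \left(-4\right)^{2} + 11 \left(-4\right)\right)} \left(-30\right) = \frac{5 + 9 \left(10 + 16 - 44\right)}{2 \left(10 + 16 - 44\right)} \left(-30\right) = \frac{5 + 9 \left(-18\right)}{2 \left(-18\right)} \left(-30\right) = \frac{1}{2} \left(- \frac{1}{18}\right) \left(5 - 162\right) \left(-30\right) = \frac{1}{2} \left(- \frac{1}{18}\right) \left(-157\right) \left(-30\right) = \frac{157}{36} \left(-30\right) = - \frac{785}{6}$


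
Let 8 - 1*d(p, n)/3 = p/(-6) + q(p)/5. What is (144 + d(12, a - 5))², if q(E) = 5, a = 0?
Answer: 29241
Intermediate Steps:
d(p, n) = 21 + p/2 (d(p, n) = 24 - 3*(p/(-6) + 5/5) = 24 - 3*(p*(-⅙) + 5*(⅕)) = 24 - 3*(-p/6 + 1) = 24 - 3*(1 - p/6) = 24 + (-3 + p/2) = 21 + p/2)
(144 + d(12, a - 5))² = (144 + (21 + (½)*12))² = (144 + (21 + 6))² = (144 + 27)² = 171² = 29241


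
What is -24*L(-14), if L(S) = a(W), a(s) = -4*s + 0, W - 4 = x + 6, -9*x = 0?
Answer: 960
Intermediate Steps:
x = 0 (x = -1/9*0 = 0)
W = 10 (W = 4 + (0 + 6) = 4 + 6 = 10)
a(s) = -4*s
L(S) = -40 (L(S) = -4*10 = -40)
-24*L(-14) = -24*(-40) = 960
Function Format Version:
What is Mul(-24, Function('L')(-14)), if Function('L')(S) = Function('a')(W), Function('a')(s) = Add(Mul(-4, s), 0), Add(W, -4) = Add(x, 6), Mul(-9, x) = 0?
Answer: 960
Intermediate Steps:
x = 0 (x = Mul(Rational(-1, 9), 0) = 0)
W = 10 (W = Add(4, Add(0, 6)) = Add(4, 6) = 10)
Function('a')(s) = Mul(-4, s)
Function('L')(S) = -40 (Function('L')(S) = Mul(-4, 10) = -40)
Mul(-24, Function('L')(-14)) = Mul(-24, -40) = 960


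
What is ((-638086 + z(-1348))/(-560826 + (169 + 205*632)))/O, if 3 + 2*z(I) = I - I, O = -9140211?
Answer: -1276175/7880635082934 ≈ -1.6194e-7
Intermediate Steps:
z(I) = -3/2 (z(I) = -3/2 + (I - I)/2 = -3/2 + (½)*0 = -3/2 + 0 = -3/2)
((-638086 + z(-1348))/(-560826 + (169 + 205*632)))/O = ((-638086 - 3/2)/(-560826 + (169 + 205*632)))/(-9140211) = -1276175/(2*(-560826 + (169 + 129560)))*(-1/9140211) = -1276175/(2*(-560826 + 129729))*(-1/9140211) = -1276175/2/(-431097)*(-1/9140211) = -1276175/2*(-1/431097)*(-1/9140211) = (1276175/862194)*(-1/9140211) = -1276175/7880635082934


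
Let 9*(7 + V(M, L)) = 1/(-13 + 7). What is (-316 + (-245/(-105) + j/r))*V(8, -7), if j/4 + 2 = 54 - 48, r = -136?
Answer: 6065137/2754 ≈ 2202.3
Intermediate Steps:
j = 16 (j = -8 + 4*(54 - 48) = -8 + 4*6 = -8 + 24 = 16)
V(M, L) = -379/54 (V(M, L) = -7 + 1/(9*(-13 + 7)) = -7 + (1/9)/(-6) = -7 + (1/9)*(-1/6) = -7 - 1/54 = -379/54)
(-316 + (-245/(-105) + j/r))*V(8, -7) = (-316 + (-245/(-105) + 16/(-136)))*(-379/54) = (-316 + (-245*(-1/105) + 16*(-1/136)))*(-379/54) = (-316 + (7/3 - 2/17))*(-379/54) = (-316 + 113/51)*(-379/54) = -16003/51*(-379/54) = 6065137/2754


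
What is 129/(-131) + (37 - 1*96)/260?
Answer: -41269/34060 ≈ -1.2117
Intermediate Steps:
129/(-131) + (37 - 1*96)/260 = 129*(-1/131) + (37 - 96)*(1/260) = -129/131 - 59*1/260 = -129/131 - 59/260 = -41269/34060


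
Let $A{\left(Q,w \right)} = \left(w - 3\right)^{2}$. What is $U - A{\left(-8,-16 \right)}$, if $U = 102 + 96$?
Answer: $-163$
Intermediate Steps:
$A{\left(Q,w \right)} = \left(-3 + w\right)^{2}$
$U = 198$
$U - A{\left(-8,-16 \right)} = 198 - \left(-3 - 16\right)^{2} = 198 - \left(-19\right)^{2} = 198 - 361 = -163$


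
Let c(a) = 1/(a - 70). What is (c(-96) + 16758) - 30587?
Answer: -2295615/166 ≈ -13829.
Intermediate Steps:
c(a) = 1/(-70 + a)
(c(-96) + 16758) - 30587 = (1/(-70 - 96) + 16758) - 30587 = (1/(-166) + 16758) - 30587 = (-1/166 + 16758) - 30587 = 2781827/166 - 30587 = -2295615/166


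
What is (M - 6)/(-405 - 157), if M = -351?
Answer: 357/562 ≈ 0.63523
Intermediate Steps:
(M - 6)/(-405 - 157) = (-351 - 6)/(-405 - 157) = -357/(-562) = -357*(-1/562) = 357/562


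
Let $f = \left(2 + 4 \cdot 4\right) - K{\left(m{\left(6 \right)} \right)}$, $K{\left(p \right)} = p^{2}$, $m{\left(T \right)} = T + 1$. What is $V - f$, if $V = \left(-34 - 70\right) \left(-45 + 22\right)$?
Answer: $2423$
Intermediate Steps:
$m{\left(T \right)} = 1 + T$
$f = -31$ ($f = \left(2 + 4 \cdot 4\right) - \left(1 + 6\right)^{2} = \left(2 + 16\right) - 7^{2} = 18 - 49 = -31$)
$V = 2392$ ($V = \left(-104\right) \left(-23\right) = 2392$)
$V - f = 2392 - -31 = 2392 + 31 = 2423$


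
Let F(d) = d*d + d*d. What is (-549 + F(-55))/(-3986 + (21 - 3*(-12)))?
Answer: -5501/3929 ≈ -1.4001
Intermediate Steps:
F(d) = 2*d**2 (F(d) = d**2 + d**2 = 2*d**2)
(-549 + F(-55))/(-3986 + (21 - 3*(-12))) = (-549 + 2*(-55)**2)/(-3986 + (21 - 3*(-12))) = (-549 + 2*3025)/(-3986 + (21 + 36)) = (-549 + 6050)/(-3986 + 57) = 5501/(-3929) = 5501*(-1/3929) = -5501/3929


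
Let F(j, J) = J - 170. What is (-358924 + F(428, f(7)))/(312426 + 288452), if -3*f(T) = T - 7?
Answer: -179547/300439 ≈ -0.59762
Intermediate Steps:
f(T) = 7/3 - T/3 (f(T) = -(T - 7)/3 = -(-7 + T)/3 = 7/3 - T/3)
F(j, J) = -170 + J
(-358924 + F(428, f(7)))/(312426 + 288452) = (-358924 + (-170 + (7/3 - 1/3*7)))/(312426 + 288452) = (-358924 + (-170 + (7/3 - 7/3)))/600878 = (-358924 + (-170 + 0))*(1/600878) = (-358924 - 170)*(1/600878) = -359094*1/600878 = -179547/300439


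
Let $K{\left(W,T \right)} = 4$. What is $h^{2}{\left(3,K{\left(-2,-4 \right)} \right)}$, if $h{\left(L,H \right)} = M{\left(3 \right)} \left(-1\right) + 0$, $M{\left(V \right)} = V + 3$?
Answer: $36$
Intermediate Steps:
$M{\left(V \right)} = 3 + V$
$h{\left(L,H \right)} = -6$ ($h{\left(L,H \right)} = \left(3 + 3\right) \left(-1\right) + 0 = 6 \left(-1\right) + 0 = -6 + 0 = -6$)
$h^{2}{\left(3,K{\left(-2,-4 \right)} \right)} = \left(-6\right)^{2} = 36$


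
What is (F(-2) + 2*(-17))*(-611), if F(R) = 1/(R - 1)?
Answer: 62933/3 ≈ 20978.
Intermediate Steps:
F(R) = 1/(-1 + R)
(F(-2) + 2*(-17))*(-611) = (1/(-1 - 2) + 2*(-17))*(-611) = (1/(-3) - 34)*(-611) = (-⅓ - 34)*(-611) = -103/3*(-611) = 62933/3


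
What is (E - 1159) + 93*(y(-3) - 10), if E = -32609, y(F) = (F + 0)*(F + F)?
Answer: -33024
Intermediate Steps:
y(F) = 2*F² (y(F) = F*(2*F) = 2*F²)
(E - 1159) + 93*(y(-3) - 10) = (-32609 - 1159) + 93*(2*(-3)² - 10) = -33768 + 93*(2*9 - 10) = -33768 + 93*(18 - 10) = -33768 + 93*8 = -33768 + 744 = -33024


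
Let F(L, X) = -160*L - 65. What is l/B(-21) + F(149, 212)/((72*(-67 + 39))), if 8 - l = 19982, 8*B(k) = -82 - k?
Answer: 46228411/17568 ≈ 2631.4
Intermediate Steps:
B(k) = -41/4 - k/8 (B(k) = (-82 - k)/8 = -41/4 - k/8)
F(L, X) = -65 - 160*L
l = -19974 (l = 8 - 1*19982 = 8 - 19982 = -19974)
l/B(-21) + F(149, 212)/((72*(-67 + 39))) = -19974/(-41/4 - ⅛*(-21)) + (-65 - 160*149)/((72*(-67 + 39))) = -19974/(-41/4 + 21/8) + (-65 - 23840)/((72*(-28))) = -19974/(-61/8) - 23905/(-2016) = -19974*(-8/61) - 23905*(-1/2016) = 159792/61 + 3415/288 = 46228411/17568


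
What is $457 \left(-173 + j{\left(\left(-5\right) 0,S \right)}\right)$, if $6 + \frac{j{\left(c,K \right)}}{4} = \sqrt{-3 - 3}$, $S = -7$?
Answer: $-90029 + 1828 i \sqrt{6} \approx -90029.0 + 4477.7 i$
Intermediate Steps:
$j{\left(c,K \right)} = -24 + 4 i \sqrt{6}$ ($j{\left(c,K \right)} = -24 + 4 \sqrt{-3 - 3} = -24 + 4 \sqrt{-6} = -24 + 4 i \sqrt{6}$)
$457 \left(-173 + j{\left(\left(-5\right) 0,S \right)}\right) = 457 \left(-173 - \left(24 - 4 i \sqrt{6}\right)\right) = 457 \left(-197 + 4 i \sqrt{6}\right) = -90029 + 1828 i \sqrt{6}$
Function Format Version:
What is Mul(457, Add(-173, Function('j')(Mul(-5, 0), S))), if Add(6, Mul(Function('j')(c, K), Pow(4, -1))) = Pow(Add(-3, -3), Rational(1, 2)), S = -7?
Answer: Add(-90029, Mul(1828, I, Pow(6, Rational(1, 2)))) ≈ Add(-90029., Mul(4477.7, I))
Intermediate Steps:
Function('j')(c, K) = Add(-24, Mul(4, I, Pow(6, Rational(1, 2)))) (Function('j')(c, K) = Add(-24, Mul(4, Pow(Add(-3, -3), Rational(1, 2)))) = Add(-24, Mul(4, Pow(-6, Rational(1, 2)))) = Add(-24, Mul(4, Mul(I, Pow(6, Rational(1, 2))))) = Add(-24, Mul(4, I, Pow(6, Rational(1, 2)))))
Mul(457, Add(-173, Function('j')(Mul(-5, 0), S))) = Mul(457, Add(-173, Add(-24, Mul(4, I, Pow(6, Rational(1, 2)))))) = Mul(457, Add(-197, Mul(4, I, Pow(6, Rational(1, 2))))) = Add(-90029, Mul(1828, I, Pow(6, Rational(1, 2))))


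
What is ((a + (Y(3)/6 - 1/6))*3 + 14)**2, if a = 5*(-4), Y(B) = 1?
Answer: 2116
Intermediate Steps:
a = -20
((a + (Y(3)/6 - 1/6))*3 + 14)**2 = ((-20 + (1/6 - 1/6))*3 + 14)**2 = ((-20 + 0)*3 + 14)**2 = (-20*3 + 14)**2 = (-60 + 14)**2 = (-46)**2 = 2116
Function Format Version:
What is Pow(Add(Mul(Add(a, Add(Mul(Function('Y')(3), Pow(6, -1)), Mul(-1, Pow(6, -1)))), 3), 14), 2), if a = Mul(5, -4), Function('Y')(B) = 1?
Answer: 2116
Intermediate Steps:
a = -20
Pow(Add(Mul(Add(a, Add(Mul(Function('Y')(3), Pow(6, -1)), Mul(-1, Pow(6, -1)))), 3), 14), 2) = Pow(Add(Mul(Add(-20, Add(Mul(1, Pow(6, -1)), Mul(-1, Pow(6, -1)))), 3), 14), 2) = Pow(Add(Mul(Add(-20, Add(Mul(1, Rational(1, 6)), Mul(-1, Rational(1, 6)))), 3), 14), 2) = Pow(Add(Mul(Add(-20, Add(Rational(1, 6), Rational(-1, 6))), 3), 14), 2) = Pow(Add(Mul(Add(-20, 0), 3), 14), 2) = Pow(Add(Mul(-20, 3), 14), 2) = Pow(Add(-60, 14), 2) = Pow(-46, 2) = 2116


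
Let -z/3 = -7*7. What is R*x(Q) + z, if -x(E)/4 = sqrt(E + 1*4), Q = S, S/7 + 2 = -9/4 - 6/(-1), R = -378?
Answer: 147 + 756*sqrt(65) ≈ 6242.1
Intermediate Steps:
S = 49/4 (S = -14 + 7*(-9/4 - 6/(-1)) = -14 + 7*(-9*1/4 - 6*(-1)) = -14 + 7*(-9/4 + 6) = -14 + 7*(15/4) = -14 + 105/4 = 49/4 ≈ 12.250)
Q = 49/4 ≈ 12.250
x(E) = -4*sqrt(4 + E) (x(E) = -4*sqrt(E + 1*4) = -4*sqrt(E + 4) = -4*sqrt(4 + E))
z = 147 (z = -(-21)*7 = -3*(-49) = 147)
R*x(Q) + z = -(-1512)*sqrt(4 + 49/4) + 147 = -(-1512)*sqrt(65/4) + 147 = -(-1512)*sqrt(65)/2 + 147 = -(-756)*sqrt(65) + 147 = 756*sqrt(65) + 147 = 147 + 756*sqrt(65)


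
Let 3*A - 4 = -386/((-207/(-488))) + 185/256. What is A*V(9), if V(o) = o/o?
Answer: -47971945/158976 ≈ -301.76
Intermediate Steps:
A = -47971945/158976 (A = 4/3 + (-386/((-207/(-488))) + 185/256)/3 = 4/3 + (-386/((-207*(-1/488))) + 185*(1/256))/3 = 4/3 + (-386/207/488 + 185/256)/3 = 4/3 + (-386*488/207 + 185/256)/3 = 4/3 + (-188368/207 + 185/256)/3 = 4/3 + (⅓)*(-48183913/52992) = 4/3 - 48183913/158976 = -47971945/158976 ≈ -301.76)
V(o) = 1
A*V(9) = -47971945/158976*1 = -47971945/158976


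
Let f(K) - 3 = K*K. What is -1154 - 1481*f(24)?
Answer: -858653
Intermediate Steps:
f(K) = 3 + K² (f(K) = 3 + K*K = 3 + K²)
-1154 - 1481*f(24) = -1154 - 1481*(3 + 24²) = -1154 - 1481*(3 + 576) = -1154 - 1481*579 = -1154 - 857499 = -858653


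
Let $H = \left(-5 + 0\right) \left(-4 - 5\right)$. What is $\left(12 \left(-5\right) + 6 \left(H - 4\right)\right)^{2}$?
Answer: $34596$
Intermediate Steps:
$H = 45$ ($H = \left(-5\right) \left(-9\right) = 45$)
$\left(12 \left(-5\right) + 6 \left(H - 4\right)\right)^{2} = \left(12 \left(-5\right) + 6 \left(45 - 4\right)\right)^{2} = \left(-60 + 6 \cdot 41\right)^{2} = \left(-60 + 246\right)^{2} = 186^{2} = 34596$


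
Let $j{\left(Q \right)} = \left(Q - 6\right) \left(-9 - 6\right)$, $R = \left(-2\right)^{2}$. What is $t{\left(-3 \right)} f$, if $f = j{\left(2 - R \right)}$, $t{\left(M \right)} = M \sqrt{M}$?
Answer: $- 360 i \sqrt{3} \approx - 623.54 i$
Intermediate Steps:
$R = 4$
$t{\left(M \right)} = M^{\frac{3}{2}}$
$j{\left(Q \right)} = 90 - 15 Q$ ($j{\left(Q \right)} = \left(-6 + Q\right) \left(-15\right) = 90 - 15 Q$)
$f = 120$ ($f = 90 - 15 \left(2 - 4\right) = 90 - -30 = 90 + 30 = 120$)
$t{\left(-3 \right)} f = \left(-3\right)^{\frac{3}{2}} \cdot 120 = - 3 i \sqrt{3} \cdot 120 = - 360 i \sqrt{3}$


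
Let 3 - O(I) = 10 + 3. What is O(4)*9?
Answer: -90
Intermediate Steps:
O(I) = -10 (O(I) = 3 - (10 + 3) = 3 - 1*13 = 3 - 13 = -10)
O(4)*9 = -10*9 = -90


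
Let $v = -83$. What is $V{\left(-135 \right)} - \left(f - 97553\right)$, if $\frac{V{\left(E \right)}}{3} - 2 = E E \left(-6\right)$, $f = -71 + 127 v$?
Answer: $-219879$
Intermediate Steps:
$f = -10612$ ($f = -71 + 127 \left(-83\right) = -71 - 10541 = -10612$)
$V{\left(E \right)} = 6 - 18 E^{2}$ ($V{\left(E \right)} = 6 + 3 E E \left(-6\right) = 6 + 3 E^{2} \left(-6\right) = 6 + 3 \left(- 6 E^{2}\right) = 6 - 18 E^{2}$)
$V{\left(-135 \right)} - \left(f - 97553\right) = \left(6 - 18 \left(-135\right)^{2}\right) - \left(-10612 - 97553\right) = \left(6 - 328050\right) - -108165 = \left(6 - 328050\right) + 108165 = -328044 + 108165 = -219879$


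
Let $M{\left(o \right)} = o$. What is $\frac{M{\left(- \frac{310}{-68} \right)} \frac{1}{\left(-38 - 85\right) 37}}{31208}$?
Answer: $- \frac{155}{4828938672} \approx -3.2098 \cdot 10^{-8}$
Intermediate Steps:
$\frac{M{\left(- \frac{310}{-68} \right)} \frac{1}{\left(-38 - 85\right) 37}}{31208} = \frac{- \frac{310}{-68} \frac{1}{\left(-38 - 85\right) 37}}{31208} = \frac{\left(-310\right) \left(- \frac{1}{68}\right)}{\left(-123\right) 37} \cdot \frac{1}{31208} = \frac{155}{34 \left(-4551\right)} \frac{1}{31208} = \frac{155}{34} \left(- \frac{1}{4551}\right) \frac{1}{31208} = \left(- \frac{155}{154734}\right) \frac{1}{31208} = - \frac{155}{4828938672}$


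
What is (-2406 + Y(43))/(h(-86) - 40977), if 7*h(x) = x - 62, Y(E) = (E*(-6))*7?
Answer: 29484/286987 ≈ 0.10274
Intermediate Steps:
Y(E) = -42*E (Y(E) = -6*E*7 = -42*E)
h(x) = -62/7 + x/7 (h(x) = (x - 62)/7 = (-62 + x)/7 = -62/7 + x/7)
(-2406 + Y(43))/(h(-86) - 40977) = (-2406 - 42*43)/((-62/7 + (⅐)*(-86)) - 40977) = (-2406 - 1806)/((-62/7 - 86/7) - 40977) = -4212/(-148/7 - 40977) = -4212/(-286987/7) = -4212*(-7/286987) = 29484/286987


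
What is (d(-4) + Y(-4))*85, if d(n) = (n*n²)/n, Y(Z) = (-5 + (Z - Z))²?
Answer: 3485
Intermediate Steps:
Y(Z) = 25 (Y(Z) = (-5 + 0)² = (-5)² = 25)
d(n) = n² (d(n) = n³/n = n²)
(d(-4) + Y(-4))*85 = ((-4)² + 25)*85 = (16 + 25)*85 = 41*85 = 3485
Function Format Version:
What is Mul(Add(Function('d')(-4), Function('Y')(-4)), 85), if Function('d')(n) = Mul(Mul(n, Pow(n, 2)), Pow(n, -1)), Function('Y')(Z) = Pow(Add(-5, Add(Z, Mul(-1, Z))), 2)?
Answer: 3485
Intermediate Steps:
Function('Y')(Z) = 25 (Function('Y')(Z) = Pow(Add(-5, 0), 2) = Pow(-5, 2) = 25)
Function('d')(n) = Pow(n, 2) (Function('d')(n) = Mul(Pow(n, 3), Pow(n, -1)) = Pow(n, 2))
Mul(Add(Function('d')(-4), Function('Y')(-4)), 85) = Mul(Add(Pow(-4, 2), 25), 85) = Mul(Add(16, 25), 85) = Mul(41, 85) = 3485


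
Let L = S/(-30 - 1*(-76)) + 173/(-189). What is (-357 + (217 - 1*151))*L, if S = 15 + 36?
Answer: -163057/2898 ≈ -56.265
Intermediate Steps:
S = 51
L = 1681/8694 (L = 51/(-30 - 1*(-76)) + 173/(-189) = 51/(-30 + 76) + 173*(-1/189) = 51/46 - 173/189 = 1681/8694 ≈ 0.19335)
(-357 + (217 - 1*151))*L = (-357 + (217 - 1*151))*(1681/8694) = (-357 + (217 - 151))*(1681/8694) = (-357 + 66)*(1681/8694) = -291*1681/8694 = -163057/2898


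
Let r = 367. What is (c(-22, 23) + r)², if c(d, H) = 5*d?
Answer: 66049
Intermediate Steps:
(c(-22, 23) + r)² = (5*(-22) + 367)² = (-110 + 367)² = 257² = 66049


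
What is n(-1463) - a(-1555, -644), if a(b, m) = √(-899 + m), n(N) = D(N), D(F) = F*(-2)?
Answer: 2926 - I*√1543 ≈ 2926.0 - 39.281*I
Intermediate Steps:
D(F) = -2*F
n(N) = -2*N
n(-1463) - a(-1555, -644) = -2*(-1463) - √(-899 - 644) = 2926 - √(-1543) = 2926 - I*√1543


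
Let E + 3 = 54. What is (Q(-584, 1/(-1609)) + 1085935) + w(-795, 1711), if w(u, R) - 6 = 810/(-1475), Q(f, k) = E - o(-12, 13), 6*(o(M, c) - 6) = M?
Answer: 320366298/295 ≈ 1.0860e+6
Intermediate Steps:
E = 51 (E = -3 + 54 = 51)
o(M, c) = 6 + M/6
Q(f, k) = 47 (Q(f, k) = 51 - (6 + (⅙)*(-12)) = 51 - (6 - 2) = 51 - 1*4 = 51 - 4 = 47)
w(u, R) = 1608/295 (w(u, R) = 6 + 810/(-1475) = 6 + 810*(-1/1475) = 6 - 162/295 = 1608/295)
(Q(-584, 1/(-1609)) + 1085935) + w(-795, 1711) = (47 + 1085935) + 1608/295 = 1085982 + 1608/295 = 320366298/295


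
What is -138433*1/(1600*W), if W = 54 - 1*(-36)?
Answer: -138433/144000 ≈ -0.96134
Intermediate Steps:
W = 90 (W = 54 + 36 = 90)
-138433*1/(1600*W) = -138433/(1600*90) = -138433/144000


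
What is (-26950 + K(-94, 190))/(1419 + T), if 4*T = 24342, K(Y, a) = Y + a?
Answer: -53708/15009 ≈ -3.5784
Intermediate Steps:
T = 12171/2 (T = (¼)*24342 = 12171/2 ≈ 6085.5)
(-26950 + K(-94, 190))/(1419 + T) = (-26950 + (-94 + 190))/(1419 + 12171/2) = (-26950 + 96)/(15009/2) = -26854*2/15009 = -53708/15009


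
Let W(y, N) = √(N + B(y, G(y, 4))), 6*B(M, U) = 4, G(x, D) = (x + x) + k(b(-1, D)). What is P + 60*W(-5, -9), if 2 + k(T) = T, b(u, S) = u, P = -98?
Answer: -98 + 100*I*√3 ≈ -98.0 + 173.21*I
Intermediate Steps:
k(T) = -2 + T
G(x, D) = -3 + 2*x (G(x, D) = (x + x) + (-2 - 1) = 2*x - 3 = -3 + 2*x)
B(M, U) = ⅔ (B(M, U) = (⅙)*4 = ⅔)
W(y, N) = √(⅔ + N) (W(y, N) = √(N + ⅔) = √(⅔ + N))
P + 60*W(-5, -9) = -98 + 60*(√(6 + 9*(-9))/3) = -98 + 60*(√(6 - 81)/3) = -98 + 60*(√(-75)/3) = -98 + 60*((5*I*√3)/3) = -98 + 60*(5*I*√3/3) = -98 + 100*I*√3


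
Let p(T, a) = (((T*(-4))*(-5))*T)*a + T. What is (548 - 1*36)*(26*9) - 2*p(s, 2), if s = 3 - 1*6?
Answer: 119094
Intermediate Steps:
s = -3 (s = 3 - 6 = -3)
p(T, a) = T + 20*a*T**2 (p(T, a) = ((-4*T*(-5))*T)*a + T = ((20*T)*T)*a + T = (20*T**2)*a + T = 20*a*T**2 + T = T + 20*a*T**2)
(548 - 1*36)*(26*9) - 2*p(s, 2) = (548 - 1*36)*(26*9) - (-6)*(1 + 20*(-3)*2) = (548 - 36)*234 - (-6)*(1 - 120) = 512*234 - (-6)*(-119) = 119808 - 2*357 = 119808 - 714 = 119094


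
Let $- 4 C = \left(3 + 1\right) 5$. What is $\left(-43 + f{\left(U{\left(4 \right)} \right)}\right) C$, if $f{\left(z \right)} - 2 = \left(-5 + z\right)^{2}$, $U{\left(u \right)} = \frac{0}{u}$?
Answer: $80$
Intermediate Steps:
$U{\left(u \right)} = 0$
$f{\left(z \right)} = 2 + \left(-5 + z\right)^{2}$
$C = -5$ ($C = - \frac{\left(3 + 1\right) 5}{4} = - \frac{4 \cdot 5}{4} = \left(- \frac{1}{4}\right) 20 = -5$)
$\left(-43 + f{\left(U{\left(4 \right)} \right)}\right) C = \left(-43 + \left(2 + \left(-5 + 0\right)^{2}\right)\right) \left(-5\right) = \left(-43 + \left(2 + \left(-5\right)^{2}\right)\right) \left(-5\right) = \left(-43 + \left(2 + 25\right)\right) \left(-5\right) = \left(-43 + 27\right) \left(-5\right) = \left(-16\right) \left(-5\right) = 80$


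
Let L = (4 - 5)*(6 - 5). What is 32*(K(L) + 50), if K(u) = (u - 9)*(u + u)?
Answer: 2240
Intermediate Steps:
L = -1 (L = -1*1 = -1)
K(u) = 2*u*(-9 + u) (K(u) = (-9 + u)*(2*u) = 2*u*(-9 + u))
32*(K(L) + 50) = 32*(2*(-1)*(-9 - 1) + 50) = 32*(2*(-1)*(-10) + 50) = 32*(20 + 50) = 32*70 = 2240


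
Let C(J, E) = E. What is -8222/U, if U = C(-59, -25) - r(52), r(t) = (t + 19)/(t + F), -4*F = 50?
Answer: 649538/2117 ≈ 306.82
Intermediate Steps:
F = -25/2 (F = -1/4*50 = -25/2 ≈ -12.500)
r(t) = (19 + t)/(-25/2 + t) (r(t) = (t + 19)/(t - 25/2) = (19 + t)/(-25/2 + t))
U = -2117/79 (U = -25 - 2*(19 + 52)/(-25 + 2*52) = -25 - 2*71/(-25 + 104) = -25 - 2*71/79 = -25 - 1*142/79 = -25 - 142/79 = -2117/79 ≈ -26.797)
-8222/U = -8222/(-2117/79) = -8222*(-79/2117) = 649538/2117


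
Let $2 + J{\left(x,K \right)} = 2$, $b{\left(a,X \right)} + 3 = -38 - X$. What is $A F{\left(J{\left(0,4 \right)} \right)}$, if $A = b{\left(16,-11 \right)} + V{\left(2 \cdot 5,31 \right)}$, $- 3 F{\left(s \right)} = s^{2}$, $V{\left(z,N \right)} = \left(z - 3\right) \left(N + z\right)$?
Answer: $0$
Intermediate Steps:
$V{\left(z,N \right)} = \left(-3 + z\right) \left(N + z\right)$
$b{\left(a,X \right)} = -41 - X$ ($b{\left(a,X \right)} = -3 - \left(38 + X\right) = -41 - X$)
$J{\left(x,K \right)} = 0$ ($J{\left(x,K \right)} = -2 + 2 = 0$)
$F{\left(s \right)} = - \frac{s^{2}}{3}$
$A = 257$ ($A = \left(-41 - -11\right) + \left(\left(2 \cdot 5\right)^{2} - 93 - 3 \cdot 2 \cdot 5 + 31 \cdot 2 \cdot 5\right) = \left(-41 + 11\right) + \left(10^{2} - 93 - 30 + 31 \cdot 10\right) = -30 + \left(100 - 93 - 30 + 310\right) = -30 + 287 = 257$)
$A F{\left(J{\left(0,4 \right)} \right)} = 257 \left(- \frac{0^{2}}{3}\right) = 257 \left(\left(- \frac{1}{3}\right) 0\right) = 257 \cdot 0 = 0$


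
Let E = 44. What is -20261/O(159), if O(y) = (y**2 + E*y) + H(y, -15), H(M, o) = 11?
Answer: -20261/32288 ≈ -0.62751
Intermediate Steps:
O(y) = 11 + y**2 + 44*y (O(y) = (y**2 + 44*y) + 11 = 11 + y**2 + 44*y)
-20261/O(159) = -20261/(11 + 159**2 + 44*159) = -20261/(11 + 25281 + 6996) = -20261/32288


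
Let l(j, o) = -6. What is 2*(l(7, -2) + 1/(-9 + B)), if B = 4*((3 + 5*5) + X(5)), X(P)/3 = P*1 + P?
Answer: -2674/223 ≈ -11.991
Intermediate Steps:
X(P) = 6*P (X(P) = 3*(P*1 + P) = 3*(P + P) = 3*(2*P) = 6*P)
B = 232 (B = 4*((3 + 5*5) + 6*5) = 4*((3 + 25) + 30) = 4*(28 + 30) = 4*58 = 232)
2*(l(7, -2) + 1/(-9 + B)) = 2*(-6 + 1/(-9 + 232)) = 2*(-6 + 1/223) = 2*(-1337/223) = -2674/223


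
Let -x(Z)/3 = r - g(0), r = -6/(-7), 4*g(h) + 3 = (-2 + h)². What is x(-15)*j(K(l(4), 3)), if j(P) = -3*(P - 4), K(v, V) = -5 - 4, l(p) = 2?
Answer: -1989/28 ≈ -71.036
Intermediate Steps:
g(h) = -¾ + (-2 + h)²/4
r = 6/7 (r = -6*(-⅐) = 6/7 ≈ 0.85714)
K(v, V) = -9
j(P) = 12 - 3*P (j(P) = -3*(-4 + P) = 12 - 3*P)
x(Z) = -51/28 (x(Z) = -3*(6/7 - (-¾ + (-2 + 0)²/4)) = -3*(6/7 - (-¾ + (¼)*(-2)²)) = -3*(6/7 - (-¾ + (¼)*4)) = -3*(6/7 - (-¾ + 1)) = -3*(6/7 - 1*¼) = -3*(6/7 - ¼) = -3*17/28 = -51/28)
x(-15)*j(K(l(4), 3)) = -51*(12 - 3*(-9))/28 = -51*(12 + 27)/28 = -51/28*39 = -1989/28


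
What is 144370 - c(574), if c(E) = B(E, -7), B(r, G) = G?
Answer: 144377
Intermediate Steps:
c(E) = -7
144370 - c(574) = 144370 - 1*(-7) = 144370 + 7 = 144377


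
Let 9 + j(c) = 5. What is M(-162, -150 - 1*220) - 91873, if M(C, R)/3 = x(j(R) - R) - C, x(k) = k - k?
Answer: -91387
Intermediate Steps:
j(c) = -4 (j(c) = -9 + 5 = -4)
x(k) = 0
M(C, R) = -3*C (M(C, R) = 3*(0 - C) = 3*(-C) = -3*C)
M(-162, -150 - 1*220) - 91873 = -3*(-162) - 91873 = 486 - 91873 = -91387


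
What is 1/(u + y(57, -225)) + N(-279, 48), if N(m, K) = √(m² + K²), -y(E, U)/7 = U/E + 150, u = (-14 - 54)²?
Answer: 19/68431 + 3*√8905 ≈ 283.10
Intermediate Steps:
u = 4624 (u = (-68)² = 4624)
y(E, U) = -1050 - 7*U/E (y(E, U) = -7*(U/E + 150) = -7*(150 + U/E) = -1050 - 7*U/E)
N(m, K) = √(K² + m²)
1/(u + y(57, -225)) + N(-279, 48) = 1/(4624 + (-1050 - 7*(-225)/57)) + √(48² + (-279)²) = 1/(4624 + (-1050 - 7*(-225)*1/57)) + √(2304 + 77841) = 1/(4624 + (-1050 + 525/19)) + √80145 = 1/(4624 - 19425/19) + 3*√8905 = 1/(68431/19) + 3*√8905 = 19/68431 + 3*√8905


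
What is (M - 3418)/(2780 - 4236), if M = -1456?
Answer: 2437/728 ≈ 3.3475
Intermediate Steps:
(M - 3418)/(2780 - 4236) = (-1456 - 3418)/(2780 - 4236) = -4874/(-1456) = -4874*(-1/1456) = 2437/728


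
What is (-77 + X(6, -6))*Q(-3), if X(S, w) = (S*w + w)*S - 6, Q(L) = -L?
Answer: -1005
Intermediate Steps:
X(S, w) = -6 + S*(w + S*w) (X(S, w) = (w + S*w)*S - 6 = S*(w + S*w) - 6 = -6 + S*(w + S*w))
(-77 + X(6, -6))*Q(-3) = (-77 + (-6 + 6*(-6) - 6*6²))*(-1*(-3)) = (-77 + (-6 - 36 - 6*36))*3 = (-77 + (-6 - 36 - 216))*3 = (-77 - 258)*3 = -335*3 = -1005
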